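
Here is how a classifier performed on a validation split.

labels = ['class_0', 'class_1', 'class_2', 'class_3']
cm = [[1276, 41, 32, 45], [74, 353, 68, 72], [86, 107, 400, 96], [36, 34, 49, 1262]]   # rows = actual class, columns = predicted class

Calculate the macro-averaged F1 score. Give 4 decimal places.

0.7653

Per-class F1 score (2·TP/(2·TP+FP+FN)):
  class_0: TP=1276, FP=74+86+36=196, FN=41+32+45=118 → 2552/2866 = 0.89044
  class_1: TP=353, FP=41+107+34=182, FN=74+68+72=214 → 706/1102 = 0.64065
  class_2: TP=400, FP=32+68+49=149, FN=86+107+96=289 → 800/1238 = 0.64620
  class_3: TP=1262, FP=45+72+96=213, FN=36+34+49=119 → 2524/2856 = 0.88375
Macro-F1 score = mean = (0.89044 + 0.64065 + 0.64620 + 0.88375) / 4 = 0.7653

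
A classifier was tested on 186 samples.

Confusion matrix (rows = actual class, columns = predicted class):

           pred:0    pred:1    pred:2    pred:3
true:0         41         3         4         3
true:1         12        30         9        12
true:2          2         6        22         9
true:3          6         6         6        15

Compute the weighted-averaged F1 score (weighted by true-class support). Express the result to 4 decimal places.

Per-class F1 score (2·TP/(2·TP+FP+FN)):
  0: TP=41, FP=12+2+6=20, FN=3+4+3=10 → 82/112 = 0.73214
  1: TP=30, FP=3+6+6=15, FN=12+9+12=33 → 60/108 = 0.55556
  2: TP=22, FP=4+9+6=19, FN=2+6+9=17 → 44/80 = 0.55000
  3: TP=15, FP=3+12+9=24, FN=6+6+6=18 → 30/72 = 0.41667
Weighted-F1 score = Σ (supportᵢ/N)·F1 scoreᵢ with N=186: (51/186)·0.73214 + (63/186)·0.55556 + (39/186)·0.55000 + (33/186)·0.41667 = 0.5782

0.5782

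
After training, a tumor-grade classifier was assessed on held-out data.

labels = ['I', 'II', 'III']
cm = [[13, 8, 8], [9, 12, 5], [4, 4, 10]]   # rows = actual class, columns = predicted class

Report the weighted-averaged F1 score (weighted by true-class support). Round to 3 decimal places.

Per-class F1 score (2·TP/(2·TP+FP+FN)):
  I: TP=13, FP=9+4=13, FN=8+8=16 → 26/55 = 0.4727
  II: TP=12, FP=8+4=12, FN=9+5=14 → 24/50 = 0.4800
  III: TP=10, FP=8+5=13, FN=4+4=8 → 20/41 = 0.4878
Weighted-F1 score = Σ (supportᵢ/N)·F1 scoreᵢ with N=73: (29/73)·0.4727 + (26/73)·0.4800 + (18/73)·0.4878 = 0.479

0.479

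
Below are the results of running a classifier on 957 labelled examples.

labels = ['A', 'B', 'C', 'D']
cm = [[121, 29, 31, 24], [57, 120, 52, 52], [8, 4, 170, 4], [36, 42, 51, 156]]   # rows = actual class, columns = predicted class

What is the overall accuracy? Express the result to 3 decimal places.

0.592

Accuracy = trace / total = (121+120+170+156=567) / 957 = 567/957 = 0.592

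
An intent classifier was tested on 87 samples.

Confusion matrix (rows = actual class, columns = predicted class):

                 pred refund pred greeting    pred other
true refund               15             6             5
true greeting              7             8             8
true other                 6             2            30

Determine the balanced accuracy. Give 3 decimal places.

0.571

Balanced accuracy = mean of per-class recall.
  refund: recall = 15/26 = 0.5769
  greeting: recall = 8/23 = 0.3478
  other: recall = 30/38 = 0.7895
Mean = (0.5769 + 0.3478 + 0.7895) / 3 = 0.571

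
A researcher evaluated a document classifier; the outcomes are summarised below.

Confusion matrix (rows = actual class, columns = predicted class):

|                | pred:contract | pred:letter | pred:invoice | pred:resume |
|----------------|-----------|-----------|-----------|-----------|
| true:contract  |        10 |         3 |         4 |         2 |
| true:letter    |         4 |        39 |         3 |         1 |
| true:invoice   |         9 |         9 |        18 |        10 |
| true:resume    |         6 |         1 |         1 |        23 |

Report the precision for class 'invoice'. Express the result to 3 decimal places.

Take TP from the diagonal, FP from the rest of the 'invoice' prediction marginal, FN from the rest of the 'invoice' actual marginal.
precision = TP/(TP+FP).
invoice: TP=18, FP=4+3+1=8 → 18/26 = 0.6923

0.692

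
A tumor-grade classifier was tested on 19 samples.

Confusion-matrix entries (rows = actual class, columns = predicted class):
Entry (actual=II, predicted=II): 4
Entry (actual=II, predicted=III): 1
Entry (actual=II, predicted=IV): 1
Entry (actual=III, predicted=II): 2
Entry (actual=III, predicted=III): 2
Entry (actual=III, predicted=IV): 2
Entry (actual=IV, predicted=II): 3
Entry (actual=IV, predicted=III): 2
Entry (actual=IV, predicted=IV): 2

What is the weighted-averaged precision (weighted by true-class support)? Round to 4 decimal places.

0.4140

Per-class precision (TP/(TP+FP)):
  II: TP=4, FP=2+3=5 → 4/9 = 0.44444
  III: TP=2, FP=1+2=3 → 2/5 = 0.40000
  IV: TP=2, FP=1+2=3 → 2/5 = 0.40000
Weighted-precision = Σ (supportᵢ/N)·precisionᵢ with N=19: (6/19)·0.44444 + (6/19)·0.40000 + (7/19)·0.40000 = 0.4140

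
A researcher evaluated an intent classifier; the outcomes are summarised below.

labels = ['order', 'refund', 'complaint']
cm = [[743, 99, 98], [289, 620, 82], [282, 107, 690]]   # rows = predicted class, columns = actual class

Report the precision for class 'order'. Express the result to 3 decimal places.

Treat 'order' as positive and all other classes as negative.
precision = TP/(TP+FP).
order: TP=743, FP=99+98=197 → 743/940 = 0.7904

0.790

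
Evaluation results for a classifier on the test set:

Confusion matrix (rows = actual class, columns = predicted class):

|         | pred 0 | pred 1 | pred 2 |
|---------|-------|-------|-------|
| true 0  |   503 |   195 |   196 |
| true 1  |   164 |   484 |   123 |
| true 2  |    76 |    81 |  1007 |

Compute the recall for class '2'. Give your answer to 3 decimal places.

One-vs-rest for '2': TP = diagonal; FP = other classes predicted '2'; FN = '2' predicted as other.
recall = TP/(TP+FN).
2: TP=1007, FN=76+81=157 → 1007/1164 = 0.8651

0.865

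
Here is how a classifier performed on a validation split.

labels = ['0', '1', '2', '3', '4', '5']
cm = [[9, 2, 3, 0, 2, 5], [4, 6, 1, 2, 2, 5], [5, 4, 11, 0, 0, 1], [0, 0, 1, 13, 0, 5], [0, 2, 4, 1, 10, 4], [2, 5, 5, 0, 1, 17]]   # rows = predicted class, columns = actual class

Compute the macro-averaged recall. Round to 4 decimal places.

0.5241

Per-class recall (TP/(TP+FN)):
  0: TP=9, FN=4+5+0+0+2=11 → 9/20 = 0.45000
  1: TP=6, FN=2+4+0+2+5=13 → 6/19 = 0.31579
  2: TP=11, FN=3+1+1+4+5=14 → 11/25 = 0.44000
  3: TP=13, FN=0+2+0+1+0=3 → 13/16 = 0.81250
  4: TP=10, FN=2+2+0+0+1=5 → 10/15 = 0.66667
  5: TP=17, FN=5+5+1+5+4=20 → 17/37 = 0.45946
Macro-recall = mean = (0.45000 + 0.31579 + 0.44000 + 0.81250 + 0.66667 + 0.45946) / 6 = 0.5241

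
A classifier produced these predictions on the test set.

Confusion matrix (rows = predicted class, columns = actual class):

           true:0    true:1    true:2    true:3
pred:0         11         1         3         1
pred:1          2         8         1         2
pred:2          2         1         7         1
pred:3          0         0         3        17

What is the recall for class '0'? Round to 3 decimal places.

Treat '0' as positive and all other classes as negative.
recall = TP/(TP+FN).
0: TP=11, FN=2+2+0=4 → 11/15 = 0.7333

0.733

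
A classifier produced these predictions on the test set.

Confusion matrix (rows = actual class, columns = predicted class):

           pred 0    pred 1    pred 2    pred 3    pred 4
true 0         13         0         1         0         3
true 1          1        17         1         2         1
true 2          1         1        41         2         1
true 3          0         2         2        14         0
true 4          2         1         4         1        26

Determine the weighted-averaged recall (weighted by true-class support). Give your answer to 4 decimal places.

0.8102

Per-class recall (TP/(TP+FN)):
  0: TP=13, FN=0+1+0+3=4 → 13/17 = 0.76471
  1: TP=17, FN=1+1+2+1=5 → 17/22 = 0.77273
  2: TP=41, FN=1+1+2+1=5 → 41/46 = 0.89130
  3: TP=14, FN=0+2+2+0=4 → 14/18 = 0.77778
  4: TP=26, FN=2+1+4+1=8 → 26/34 = 0.76471
Weighted-recall = Σ (supportᵢ/N)·recallᵢ with N=137: (17/137)·0.76471 + (22/137)·0.77273 + (46/137)·0.89130 + (18/137)·0.77778 + (34/137)·0.76471 = 0.8102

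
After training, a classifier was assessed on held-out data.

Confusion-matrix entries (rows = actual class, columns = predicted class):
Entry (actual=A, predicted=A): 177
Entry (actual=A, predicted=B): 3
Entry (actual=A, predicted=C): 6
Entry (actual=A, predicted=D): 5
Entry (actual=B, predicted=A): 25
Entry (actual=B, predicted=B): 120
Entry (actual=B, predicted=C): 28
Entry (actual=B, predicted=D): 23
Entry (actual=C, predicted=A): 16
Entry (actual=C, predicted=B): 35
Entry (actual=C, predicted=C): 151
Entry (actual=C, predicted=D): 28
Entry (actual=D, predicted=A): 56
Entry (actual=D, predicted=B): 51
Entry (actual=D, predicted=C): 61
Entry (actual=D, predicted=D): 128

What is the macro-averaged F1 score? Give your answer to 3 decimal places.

0.630

Per-class F1 score (2·TP/(2·TP+FP+FN)):
  A: TP=177, FP=25+16+56=97, FN=3+6+5=14 → 354/465 = 0.7613
  B: TP=120, FP=3+35+51=89, FN=25+28+23=76 → 240/405 = 0.5926
  C: TP=151, FP=6+28+61=95, FN=16+35+28=79 → 302/476 = 0.6345
  D: TP=128, FP=5+23+28=56, FN=56+51+61=168 → 256/480 = 0.5333
Macro-F1 score = mean = (0.7613 + 0.5926 + 0.6345 + 0.5333) / 4 = 0.630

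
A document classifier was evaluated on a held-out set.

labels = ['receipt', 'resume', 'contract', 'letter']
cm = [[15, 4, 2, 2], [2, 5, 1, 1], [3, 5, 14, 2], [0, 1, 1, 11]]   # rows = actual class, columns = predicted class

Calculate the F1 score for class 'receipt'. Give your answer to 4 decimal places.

0.6977

F1 score = 2·TP/(2·TP+FP+FN).
receipt: TP=15, FP=2+3+0=5, FN=4+2+2=8 → 30/43 = 0.69767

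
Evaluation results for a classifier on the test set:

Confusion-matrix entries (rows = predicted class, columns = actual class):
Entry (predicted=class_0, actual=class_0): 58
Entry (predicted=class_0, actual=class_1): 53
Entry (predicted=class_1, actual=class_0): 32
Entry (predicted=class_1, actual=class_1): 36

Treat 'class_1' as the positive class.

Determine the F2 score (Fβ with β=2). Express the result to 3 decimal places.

Fβ = (1+β²)·TP / ((1+β²)·TP + β²·FN + FP), with β²=4
= 5·36 / (5·36 + 4·53 + 32) = 0.425

0.425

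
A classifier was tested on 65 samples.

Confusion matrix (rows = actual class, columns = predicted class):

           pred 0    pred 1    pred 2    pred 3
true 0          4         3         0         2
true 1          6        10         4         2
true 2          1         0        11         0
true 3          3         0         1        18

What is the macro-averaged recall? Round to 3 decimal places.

0.658

Per-class recall (TP/(TP+FN)):
  0: TP=4, FN=3+0+2=5 → 4/9 = 0.4444
  1: TP=10, FN=6+4+2=12 → 10/22 = 0.4545
  2: TP=11, FN=1+0+0=1 → 11/12 = 0.9167
  3: TP=18, FN=3+0+1=4 → 18/22 = 0.8182
Macro-recall = mean = (0.4444 + 0.4545 + 0.9167 + 0.8182) / 4 = 0.658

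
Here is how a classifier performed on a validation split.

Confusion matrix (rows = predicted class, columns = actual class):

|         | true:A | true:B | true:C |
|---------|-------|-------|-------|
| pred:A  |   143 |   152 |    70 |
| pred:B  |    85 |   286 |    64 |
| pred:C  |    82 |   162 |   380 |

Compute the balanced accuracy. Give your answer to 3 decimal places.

Balanced accuracy = mean of per-class recall.
  A: recall = 143/310 = 0.4613
  B: recall = 286/600 = 0.4767
  C: recall = 380/514 = 0.7393
Mean = (0.4613 + 0.4767 + 0.7393) / 3 = 0.559

0.559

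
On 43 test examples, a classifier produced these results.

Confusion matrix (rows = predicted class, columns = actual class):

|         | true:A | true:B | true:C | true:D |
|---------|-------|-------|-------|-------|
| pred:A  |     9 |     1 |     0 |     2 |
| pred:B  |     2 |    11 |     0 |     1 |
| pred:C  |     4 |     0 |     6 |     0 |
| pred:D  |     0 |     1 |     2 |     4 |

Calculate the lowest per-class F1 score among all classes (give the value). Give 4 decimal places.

0.5714

Per-class F1 score (2·TP/(2·TP+FP+FN)):
  A: TP=9, FP=1+0+2=3, FN=2+4+0=6 → 18/27 = 0.66667
  B: TP=11, FP=2+0+1=3, FN=1+0+1=2 → 22/27 = 0.81481
  C: TP=6, FP=4+0+0=4, FN=0+0+2=2 → 12/18 = 0.66667
  D: TP=4, FP=0+1+2=3, FN=2+1+0=3 → 8/14 = 0.57143
Lowest is class 'D' with F1 score = 0.5714.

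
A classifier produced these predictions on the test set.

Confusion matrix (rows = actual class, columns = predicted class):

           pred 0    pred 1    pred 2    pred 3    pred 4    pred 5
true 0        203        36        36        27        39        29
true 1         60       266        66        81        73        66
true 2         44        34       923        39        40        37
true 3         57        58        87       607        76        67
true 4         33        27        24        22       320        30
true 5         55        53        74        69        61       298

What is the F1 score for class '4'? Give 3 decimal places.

One-vs-rest for '4': TP = diagonal; FP = other classes predicted '4'; FN = '4' predicted as other.
F1 score = 2·TP/(2·TP+FP+FN).
4: TP=320, FP=39+73+40+76+61=289, FN=33+27+24+22+30=136 → 640/1065 = 0.6009

0.601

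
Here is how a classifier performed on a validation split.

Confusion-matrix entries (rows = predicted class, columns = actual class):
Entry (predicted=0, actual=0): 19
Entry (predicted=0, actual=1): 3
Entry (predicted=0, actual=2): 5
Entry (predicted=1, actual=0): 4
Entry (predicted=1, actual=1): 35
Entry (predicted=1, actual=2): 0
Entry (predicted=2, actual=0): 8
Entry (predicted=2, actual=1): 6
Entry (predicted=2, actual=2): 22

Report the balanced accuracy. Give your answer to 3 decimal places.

Balanced accuracy = mean of per-class recall.
  0: recall = 19/31 = 0.6129
  1: recall = 35/44 = 0.7955
  2: recall = 22/27 = 0.8148
Mean = (0.6129 + 0.7955 + 0.8148) / 3 = 0.741

0.741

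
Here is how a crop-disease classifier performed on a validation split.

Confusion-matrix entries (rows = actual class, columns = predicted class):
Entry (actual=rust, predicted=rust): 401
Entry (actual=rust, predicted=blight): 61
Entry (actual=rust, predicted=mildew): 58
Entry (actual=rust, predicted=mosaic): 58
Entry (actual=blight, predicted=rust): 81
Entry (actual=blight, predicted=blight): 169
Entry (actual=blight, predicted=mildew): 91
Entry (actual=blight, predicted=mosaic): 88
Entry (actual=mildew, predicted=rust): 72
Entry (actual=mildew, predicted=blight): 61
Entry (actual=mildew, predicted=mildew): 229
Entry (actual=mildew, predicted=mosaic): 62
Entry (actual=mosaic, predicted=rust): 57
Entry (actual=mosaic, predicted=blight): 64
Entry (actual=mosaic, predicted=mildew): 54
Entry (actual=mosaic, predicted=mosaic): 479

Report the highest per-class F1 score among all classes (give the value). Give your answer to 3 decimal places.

Per-class F1 score (2·TP/(2·TP+FP+FN)):
  rust: TP=401, FP=81+72+57=210, FN=61+58+58=177 → 802/1189 = 0.6745
  blight: TP=169, FP=61+61+64=186, FN=81+91+88=260 → 338/784 = 0.4311
  mildew: TP=229, FP=58+91+54=203, FN=72+61+62=195 → 458/856 = 0.5350
  mosaic: TP=479, FP=58+88+62=208, FN=57+64+54=175 → 958/1341 = 0.7144
Highest is class 'mosaic' with F1 score = 0.714.

0.714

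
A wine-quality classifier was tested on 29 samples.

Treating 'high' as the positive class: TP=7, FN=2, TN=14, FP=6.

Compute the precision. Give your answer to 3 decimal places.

0.538

Precision = TP/(TP+FP) = 7/(7+6) = 7/13 = 0.538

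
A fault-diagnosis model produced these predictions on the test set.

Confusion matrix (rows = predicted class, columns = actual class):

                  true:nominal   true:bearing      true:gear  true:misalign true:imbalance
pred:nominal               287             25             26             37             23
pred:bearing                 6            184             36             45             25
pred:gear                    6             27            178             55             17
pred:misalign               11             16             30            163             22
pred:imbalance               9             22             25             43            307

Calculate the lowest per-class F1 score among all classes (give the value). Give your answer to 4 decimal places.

Per-class F1 score (2·TP/(2·TP+FP+FN)):
  nominal: TP=287, FP=25+26+37+23=111, FN=6+6+11+9=32 → 574/717 = 0.80056
  bearing: TP=184, FP=6+36+45+25=112, FN=25+27+16+22=90 → 368/570 = 0.64561
  gear: TP=178, FP=6+27+55+17=105, FN=26+36+30+25=117 → 356/578 = 0.61592
  misalign: TP=163, FP=11+16+30+22=79, FN=37+45+55+43=180 → 326/585 = 0.55726
  imbalance: TP=307, FP=9+22+25+43=99, FN=23+25+17+22=87 → 614/800 = 0.76750
Lowest is class 'misalign' with F1 score = 0.5573.

0.5573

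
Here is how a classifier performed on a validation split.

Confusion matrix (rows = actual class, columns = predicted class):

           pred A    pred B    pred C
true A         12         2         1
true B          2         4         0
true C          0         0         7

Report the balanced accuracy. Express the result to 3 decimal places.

Balanced accuracy = mean of per-class recall.
  A: recall = 12/15 = 0.8000
  B: recall = 4/6 = 0.6667
  C: recall = 7/7 = 1.0000
Mean = (0.8000 + 0.6667 + 1.0000) / 3 = 0.822

0.822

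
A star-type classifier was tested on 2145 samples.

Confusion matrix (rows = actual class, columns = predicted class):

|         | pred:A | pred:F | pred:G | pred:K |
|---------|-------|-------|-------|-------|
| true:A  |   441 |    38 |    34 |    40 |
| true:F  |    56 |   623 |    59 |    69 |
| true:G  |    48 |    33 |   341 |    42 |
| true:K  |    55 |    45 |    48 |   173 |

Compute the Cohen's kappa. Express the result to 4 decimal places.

0.6364

Observed agreement pₒ = trace/N = 1578/2145 = 0.73566
Expected agreement pₑ = Σ (rowᵢ·colᵢ)/N² = (553·600 + 807·739 + 464·482 + 321·324)/2145² = 0.27294
κ = (pₒ − pₑ)/(1 − pₑ) = (0.73566 − 0.27294)/(1 − 0.27294) = 0.6364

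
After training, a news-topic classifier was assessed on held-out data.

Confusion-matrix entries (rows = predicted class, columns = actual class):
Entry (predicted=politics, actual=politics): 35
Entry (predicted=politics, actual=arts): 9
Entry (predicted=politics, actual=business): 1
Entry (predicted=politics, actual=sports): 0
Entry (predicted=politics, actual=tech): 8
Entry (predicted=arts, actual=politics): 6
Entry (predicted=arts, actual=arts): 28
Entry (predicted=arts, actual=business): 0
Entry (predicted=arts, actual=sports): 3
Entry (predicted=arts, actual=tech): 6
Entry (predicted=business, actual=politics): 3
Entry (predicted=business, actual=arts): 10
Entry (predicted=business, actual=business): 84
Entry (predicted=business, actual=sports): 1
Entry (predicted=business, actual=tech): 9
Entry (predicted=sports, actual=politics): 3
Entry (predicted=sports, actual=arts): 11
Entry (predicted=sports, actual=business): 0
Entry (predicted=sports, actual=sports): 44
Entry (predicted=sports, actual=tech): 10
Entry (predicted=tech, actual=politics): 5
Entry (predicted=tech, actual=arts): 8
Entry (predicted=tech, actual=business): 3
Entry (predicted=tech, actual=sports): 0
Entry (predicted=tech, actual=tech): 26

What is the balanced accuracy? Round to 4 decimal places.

0.6818

Balanced accuracy = mean of per-class recall.
  politics: recall = 35/52 = 0.67308
  arts: recall = 28/66 = 0.42424
  business: recall = 84/88 = 0.95455
  sports: recall = 44/48 = 0.91667
  tech: recall = 26/59 = 0.44068
Mean = (0.67308 + 0.42424 + 0.95455 + 0.91667 + 0.44068) / 5 = 0.6818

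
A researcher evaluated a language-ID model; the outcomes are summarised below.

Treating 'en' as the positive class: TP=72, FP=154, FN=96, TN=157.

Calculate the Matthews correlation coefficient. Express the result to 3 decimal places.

-0.064

MCC = (TP·TN − FP·FN) / √((TP+FP)(TP+FN)(TN+FP)(TN+FN))
Numerator = 72·157 − 154·96 = -3480
Denominator = √(226·168·311·253) = √2987436144 = 54657.4436
MCC = -3480 / 54657.4436 = -0.064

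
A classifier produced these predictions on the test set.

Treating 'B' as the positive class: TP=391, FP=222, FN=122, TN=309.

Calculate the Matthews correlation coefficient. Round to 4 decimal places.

MCC = (TP·TN − FP·FN) / √((TP+FP)(TP+FN)(TN+FP)(TN+FN))
Numerator = 391·309 − 222·122 = 93735
Denominator = √(613·513·531·431) = √71969689809 = 268271.6716
MCC = 93735 / 268271.6716 = 0.3494

0.3494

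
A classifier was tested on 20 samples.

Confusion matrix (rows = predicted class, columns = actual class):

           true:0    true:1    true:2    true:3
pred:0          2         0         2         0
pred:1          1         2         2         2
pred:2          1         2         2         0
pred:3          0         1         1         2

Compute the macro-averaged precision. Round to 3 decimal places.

0.421

Per-class precision (TP/(TP+FP)):
  0: TP=2, FP=0+2+0=2 → 2/4 = 0.5000
  1: TP=2, FP=1+2+2=5 → 2/7 = 0.2857
  2: TP=2, FP=1+2+0=3 → 2/5 = 0.4000
  3: TP=2, FP=0+1+1=2 → 2/4 = 0.5000
Macro-precision = mean = (0.5000 + 0.2857 + 0.4000 + 0.5000) / 4 = 0.421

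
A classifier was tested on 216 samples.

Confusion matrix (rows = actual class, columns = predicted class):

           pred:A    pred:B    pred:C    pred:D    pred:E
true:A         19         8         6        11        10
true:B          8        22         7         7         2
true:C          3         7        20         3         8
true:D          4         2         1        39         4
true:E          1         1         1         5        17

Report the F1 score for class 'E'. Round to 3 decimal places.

0.515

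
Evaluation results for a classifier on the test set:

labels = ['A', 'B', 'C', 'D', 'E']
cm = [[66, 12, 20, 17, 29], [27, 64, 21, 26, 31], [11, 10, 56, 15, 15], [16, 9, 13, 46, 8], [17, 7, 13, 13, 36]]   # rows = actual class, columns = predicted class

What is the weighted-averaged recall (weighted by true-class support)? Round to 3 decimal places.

0.448

Per-class recall (TP/(TP+FN)):
  A: TP=66, FN=12+20+17+29=78 → 66/144 = 0.4583
  B: TP=64, FN=27+21+26+31=105 → 64/169 = 0.3787
  C: TP=56, FN=11+10+15+15=51 → 56/107 = 0.5234
  D: TP=46, FN=16+9+13+8=46 → 46/92 = 0.5000
  E: TP=36, FN=17+7+13+13=50 → 36/86 = 0.4186
Weighted-recall = Σ (supportᵢ/N)·recallᵢ with N=598: (144/598)·0.4583 + (169/598)·0.3787 + (107/598)·0.5234 + (92/598)·0.5000 + (86/598)·0.4186 = 0.448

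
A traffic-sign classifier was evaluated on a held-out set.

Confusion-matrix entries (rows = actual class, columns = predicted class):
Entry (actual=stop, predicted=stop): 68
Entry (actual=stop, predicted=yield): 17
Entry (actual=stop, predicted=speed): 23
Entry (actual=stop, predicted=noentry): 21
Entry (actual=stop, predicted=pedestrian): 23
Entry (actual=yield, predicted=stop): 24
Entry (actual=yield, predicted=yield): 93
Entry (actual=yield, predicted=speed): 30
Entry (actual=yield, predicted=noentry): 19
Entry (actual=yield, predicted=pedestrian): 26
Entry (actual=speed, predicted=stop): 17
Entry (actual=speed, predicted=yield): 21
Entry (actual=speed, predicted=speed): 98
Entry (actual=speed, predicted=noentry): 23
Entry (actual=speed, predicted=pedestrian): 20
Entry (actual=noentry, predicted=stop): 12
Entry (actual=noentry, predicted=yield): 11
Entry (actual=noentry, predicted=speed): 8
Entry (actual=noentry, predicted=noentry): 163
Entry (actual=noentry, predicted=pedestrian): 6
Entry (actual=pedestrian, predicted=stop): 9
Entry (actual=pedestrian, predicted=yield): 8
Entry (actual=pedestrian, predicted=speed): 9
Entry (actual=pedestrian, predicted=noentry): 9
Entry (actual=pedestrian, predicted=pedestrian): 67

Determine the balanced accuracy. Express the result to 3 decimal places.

Balanced accuracy = mean of per-class recall.
  stop: recall = 68/152 = 0.4474
  yield: recall = 93/192 = 0.4844
  speed: recall = 98/179 = 0.5475
  noentry: recall = 163/200 = 0.8150
  pedestrian: recall = 67/102 = 0.6569
Mean = (0.4474 + 0.4844 + 0.5475 + 0.8150 + 0.6569) / 5 = 0.590

0.590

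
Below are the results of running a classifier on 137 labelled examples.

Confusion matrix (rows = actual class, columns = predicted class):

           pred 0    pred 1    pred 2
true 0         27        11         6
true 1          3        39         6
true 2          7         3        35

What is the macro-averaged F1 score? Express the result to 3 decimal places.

Per-class F1 score (2·TP/(2·TP+FP+FN)):
  0: TP=27, FP=3+7=10, FN=11+6=17 → 54/81 = 0.6667
  1: TP=39, FP=11+3=14, FN=3+6=9 → 78/101 = 0.7723
  2: TP=35, FP=6+6=12, FN=7+3=10 → 70/92 = 0.7609
Macro-F1 score = mean = (0.6667 + 0.7723 + 0.7609) / 3 = 0.733

0.733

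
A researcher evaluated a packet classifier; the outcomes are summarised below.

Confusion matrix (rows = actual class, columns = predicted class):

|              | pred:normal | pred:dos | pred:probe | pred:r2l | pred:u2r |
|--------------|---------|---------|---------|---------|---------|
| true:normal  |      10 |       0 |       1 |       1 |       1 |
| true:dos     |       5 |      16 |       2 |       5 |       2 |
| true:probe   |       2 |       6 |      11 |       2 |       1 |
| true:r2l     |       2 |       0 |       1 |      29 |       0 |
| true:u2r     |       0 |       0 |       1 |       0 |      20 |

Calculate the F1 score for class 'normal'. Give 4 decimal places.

0.6250

Treat 'normal' as positive and all other classes as negative.
F1 score = 2·TP/(2·TP+FP+FN).
normal: TP=10, FP=5+2+2+0=9, FN=0+1+1+1=3 → 20/32 = 0.62500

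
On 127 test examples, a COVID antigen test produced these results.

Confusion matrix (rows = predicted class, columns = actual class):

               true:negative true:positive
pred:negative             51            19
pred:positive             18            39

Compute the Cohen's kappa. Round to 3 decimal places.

Observed agreement pₒ = trace/N = 90/127 = 0.7087
Expected agreement pₑ = Σ (rowᵢ·colᵢ)/N² = (69·70 + 58·57)/127² = 0.5044
κ = (pₒ − pₑ)/(1 − pₑ) = (0.7087 − 0.5044)/(1 − 0.5044) = 0.412

0.412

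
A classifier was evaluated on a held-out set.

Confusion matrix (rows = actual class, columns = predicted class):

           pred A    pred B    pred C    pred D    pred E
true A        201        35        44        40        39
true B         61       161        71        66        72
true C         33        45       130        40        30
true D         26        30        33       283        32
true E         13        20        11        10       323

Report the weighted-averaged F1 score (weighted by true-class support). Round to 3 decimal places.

0.583

Per-class F1 score (2·TP/(2·TP+FP+FN)):
  A: TP=201, FP=61+33+26+13=133, FN=35+44+40+39=158 → 402/693 = 0.5801
  B: TP=161, FP=35+45+30+20=130, FN=61+71+66+72=270 → 322/722 = 0.4460
  C: TP=130, FP=44+71+33+11=159, FN=33+45+40+30=148 → 260/567 = 0.4586
  D: TP=283, FP=40+66+40+10=156, FN=26+30+33+32=121 → 566/843 = 0.6714
  E: TP=323, FP=39+72+30+32=173, FN=13+20+11+10=54 → 646/873 = 0.7400
Weighted-F1 score = Σ (supportᵢ/N)·F1 scoreᵢ with N=1849: (359/1849)·0.5801 + (431/1849)·0.4460 + (278/1849)·0.4586 + (404/1849)·0.6714 + (377/1849)·0.7400 = 0.583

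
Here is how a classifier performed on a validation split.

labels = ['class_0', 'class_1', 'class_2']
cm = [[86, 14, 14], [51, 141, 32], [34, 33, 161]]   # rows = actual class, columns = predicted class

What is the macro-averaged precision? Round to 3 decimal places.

Per-class precision (TP/(TP+FP)):
  class_0: TP=86, FP=51+34=85 → 86/171 = 0.5029
  class_1: TP=141, FP=14+33=47 → 141/188 = 0.7500
  class_2: TP=161, FP=14+32=46 → 161/207 = 0.7778
Macro-precision = mean = (0.5029 + 0.7500 + 0.7778) / 3 = 0.677

0.677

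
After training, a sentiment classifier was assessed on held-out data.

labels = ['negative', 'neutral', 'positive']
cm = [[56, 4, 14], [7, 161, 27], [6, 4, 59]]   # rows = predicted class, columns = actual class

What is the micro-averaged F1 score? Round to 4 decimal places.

Micro-averaging pools counts across classes: ΣTP=276, ΣFP=62, ΣFN=62.
Micro-F1 score = 2·TP/(2·TP+FP+FN) on pooled counts = 0.8166 (equals overall accuracy in single-label multiclass).

0.8166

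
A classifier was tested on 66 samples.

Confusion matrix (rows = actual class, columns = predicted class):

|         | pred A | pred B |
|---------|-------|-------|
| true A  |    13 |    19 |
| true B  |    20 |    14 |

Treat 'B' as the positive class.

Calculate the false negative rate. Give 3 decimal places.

0.588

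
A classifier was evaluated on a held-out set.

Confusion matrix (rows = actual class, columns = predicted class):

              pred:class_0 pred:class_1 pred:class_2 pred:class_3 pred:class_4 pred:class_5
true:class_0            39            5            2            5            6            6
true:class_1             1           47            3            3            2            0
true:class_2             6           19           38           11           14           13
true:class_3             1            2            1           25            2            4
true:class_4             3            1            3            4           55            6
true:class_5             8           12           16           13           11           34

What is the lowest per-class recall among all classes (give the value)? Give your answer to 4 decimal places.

Per-class recall (TP/(TP+FN)):
  class_0: TP=39, FN=5+2+5+6+6=24 → 39/63 = 0.61905
  class_1: TP=47, FN=1+3+3+2+0=9 → 47/56 = 0.83929
  class_2: TP=38, FN=6+19+11+14+13=63 → 38/101 = 0.37624
  class_3: TP=25, FN=1+2+1+2+4=10 → 25/35 = 0.71429
  class_4: TP=55, FN=3+1+3+4+6=17 → 55/72 = 0.76389
  class_5: TP=34, FN=8+12+16+13+11=60 → 34/94 = 0.36170
Lowest is class 'class_5' with recall = 0.3617.

0.3617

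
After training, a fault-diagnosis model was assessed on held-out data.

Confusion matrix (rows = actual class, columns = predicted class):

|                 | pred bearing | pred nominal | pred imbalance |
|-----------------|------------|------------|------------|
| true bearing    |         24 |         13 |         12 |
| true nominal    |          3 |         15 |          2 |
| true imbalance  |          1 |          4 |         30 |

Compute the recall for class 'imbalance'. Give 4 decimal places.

0.8571

Treat 'imbalance' as positive and all other classes as negative.
recall = TP/(TP+FN).
imbalance: TP=30, FN=1+4=5 → 30/35 = 0.85714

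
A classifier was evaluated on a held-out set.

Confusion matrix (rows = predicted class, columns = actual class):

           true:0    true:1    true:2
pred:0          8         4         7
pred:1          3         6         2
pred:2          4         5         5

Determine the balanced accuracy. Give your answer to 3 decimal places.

Balanced accuracy = mean of per-class recall.
  0: recall = 8/15 = 0.5333
  1: recall = 6/15 = 0.4000
  2: recall = 5/14 = 0.3571
Mean = (0.5333 + 0.4000 + 0.3571) / 3 = 0.430

0.430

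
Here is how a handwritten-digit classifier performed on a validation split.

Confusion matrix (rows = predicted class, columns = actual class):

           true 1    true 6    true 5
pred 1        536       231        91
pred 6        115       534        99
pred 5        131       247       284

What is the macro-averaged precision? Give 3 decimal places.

0.589

Per-class precision (TP/(TP+FP)):
  1: TP=536, FP=231+91=322 → 536/858 = 0.6247
  6: TP=534, FP=115+99=214 → 534/748 = 0.7139
  5: TP=284, FP=131+247=378 → 284/662 = 0.4290
Macro-precision = mean = (0.6247 + 0.7139 + 0.4290) / 3 = 0.589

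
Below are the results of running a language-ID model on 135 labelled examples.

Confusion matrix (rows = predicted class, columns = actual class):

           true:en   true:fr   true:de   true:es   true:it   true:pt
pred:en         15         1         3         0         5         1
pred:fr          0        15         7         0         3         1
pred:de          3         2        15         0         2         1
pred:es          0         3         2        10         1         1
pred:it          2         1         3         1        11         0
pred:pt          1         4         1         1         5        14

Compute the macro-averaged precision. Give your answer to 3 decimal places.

Per-class precision (TP/(TP+FP)):
  en: TP=15, FP=1+3+0+5+1=10 → 15/25 = 0.6000
  fr: TP=15, FP=0+7+0+3+1=11 → 15/26 = 0.5769
  de: TP=15, FP=3+2+0+2+1=8 → 15/23 = 0.6522
  es: TP=10, FP=0+3+2+1+1=7 → 10/17 = 0.5882
  it: TP=11, FP=2+1+3+1+0=7 → 11/18 = 0.6111
  pt: TP=14, FP=1+4+1+1+5=12 → 14/26 = 0.5385
Macro-precision = mean = (0.6000 + 0.5769 + 0.6522 + 0.5882 + 0.6111 + 0.5385) / 6 = 0.594

0.594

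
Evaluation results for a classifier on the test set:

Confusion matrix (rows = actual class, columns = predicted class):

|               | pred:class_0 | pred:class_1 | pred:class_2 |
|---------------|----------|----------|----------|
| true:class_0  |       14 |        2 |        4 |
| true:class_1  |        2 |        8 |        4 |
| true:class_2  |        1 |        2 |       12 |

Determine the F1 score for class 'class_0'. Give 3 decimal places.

0.757

Treat 'class_0' as positive and all other classes as negative.
F1 score = 2·TP/(2·TP+FP+FN).
class_0: TP=14, FP=2+1=3, FN=2+4=6 → 28/37 = 0.7568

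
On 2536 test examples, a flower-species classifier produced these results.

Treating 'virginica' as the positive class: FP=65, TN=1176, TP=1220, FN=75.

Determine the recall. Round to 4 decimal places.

Recall = TP/(TP+FN) = 1220/(1220+75) = 1220/1295 = 0.9421

0.9421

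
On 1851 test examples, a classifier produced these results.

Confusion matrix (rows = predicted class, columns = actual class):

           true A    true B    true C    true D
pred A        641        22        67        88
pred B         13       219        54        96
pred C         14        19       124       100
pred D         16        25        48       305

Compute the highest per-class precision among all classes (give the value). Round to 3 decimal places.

0.784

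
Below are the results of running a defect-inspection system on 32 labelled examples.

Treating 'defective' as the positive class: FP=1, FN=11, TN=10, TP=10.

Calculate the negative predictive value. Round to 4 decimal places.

0.4762

NPV = TN/(TN+FN) = 10/(10+11) = 0.4762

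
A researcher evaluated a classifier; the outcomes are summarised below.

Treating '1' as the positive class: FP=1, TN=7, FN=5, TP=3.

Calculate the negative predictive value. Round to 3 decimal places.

NPV = TN/(TN+FN) = 7/(7+5) = 0.583

0.583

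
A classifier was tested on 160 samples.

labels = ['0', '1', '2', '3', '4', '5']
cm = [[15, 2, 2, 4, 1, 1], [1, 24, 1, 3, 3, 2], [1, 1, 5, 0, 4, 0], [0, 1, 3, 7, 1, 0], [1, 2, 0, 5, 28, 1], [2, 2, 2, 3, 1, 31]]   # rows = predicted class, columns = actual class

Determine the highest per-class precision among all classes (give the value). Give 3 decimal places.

0.757

Per-class precision (TP/(TP+FP)):
  0: TP=15, FP=2+2+4+1+1=10 → 15/25 = 0.6000
  1: TP=24, FP=1+1+3+3+2=10 → 24/34 = 0.7059
  2: TP=5, FP=1+1+0+4+0=6 → 5/11 = 0.4545
  3: TP=7, FP=0+1+3+1+0=5 → 7/12 = 0.5833
  4: TP=28, FP=1+2+0+5+1=9 → 28/37 = 0.7568
  5: TP=31, FP=2+2+2+3+1=10 → 31/41 = 0.7561
Highest is class '4' with precision = 0.757.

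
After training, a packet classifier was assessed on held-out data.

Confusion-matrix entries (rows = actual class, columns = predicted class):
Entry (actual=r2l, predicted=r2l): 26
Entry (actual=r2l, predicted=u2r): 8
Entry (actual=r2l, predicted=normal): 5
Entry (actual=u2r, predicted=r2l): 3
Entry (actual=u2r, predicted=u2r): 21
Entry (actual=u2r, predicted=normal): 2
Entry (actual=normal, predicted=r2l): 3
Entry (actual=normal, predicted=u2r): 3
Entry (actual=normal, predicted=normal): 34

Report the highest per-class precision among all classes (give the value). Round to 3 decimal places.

0.829

Per-class precision (TP/(TP+FP)):
  r2l: TP=26, FP=3+3=6 → 26/32 = 0.8125
  u2r: TP=21, FP=8+3=11 → 21/32 = 0.6563
  normal: TP=34, FP=5+2=7 → 34/41 = 0.8293
Highest is class 'normal' with precision = 0.829.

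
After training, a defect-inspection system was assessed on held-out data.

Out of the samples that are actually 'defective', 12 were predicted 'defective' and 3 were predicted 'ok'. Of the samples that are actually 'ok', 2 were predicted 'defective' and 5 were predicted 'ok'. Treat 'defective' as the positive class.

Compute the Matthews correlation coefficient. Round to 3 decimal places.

0.498

MCC = (TP·TN − FP·FN) / √((TP+FP)(TP+FN)(TN+FP)(TN+FN))
Numerator = 12·5 − 2·3 = 54
Denominator = √(14·15·7·8) = √11760 = 108.4435
MCC = 54 / 108.4435 = 0.498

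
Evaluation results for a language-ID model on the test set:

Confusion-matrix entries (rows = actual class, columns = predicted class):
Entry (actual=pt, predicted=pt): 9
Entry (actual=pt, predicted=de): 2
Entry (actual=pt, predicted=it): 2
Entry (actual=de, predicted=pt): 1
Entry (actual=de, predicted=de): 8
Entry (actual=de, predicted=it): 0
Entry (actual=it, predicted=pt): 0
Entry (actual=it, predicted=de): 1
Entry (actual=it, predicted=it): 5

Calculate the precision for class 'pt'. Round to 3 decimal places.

0.900

One-vs-rest for 'pt': TP = diagonal; FP = other classes predicted 'pt'; FN = 'pt' predicted as other.
precision = TP/(TP+FP).
pt: TP=9, FP=1+0=1 → 9/10 = 0.9000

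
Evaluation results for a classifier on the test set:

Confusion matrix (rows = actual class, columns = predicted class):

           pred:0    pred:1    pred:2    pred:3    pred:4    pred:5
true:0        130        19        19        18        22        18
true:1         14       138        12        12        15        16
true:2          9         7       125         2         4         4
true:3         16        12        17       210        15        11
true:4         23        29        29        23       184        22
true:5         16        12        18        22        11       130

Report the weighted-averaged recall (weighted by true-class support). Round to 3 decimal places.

0.663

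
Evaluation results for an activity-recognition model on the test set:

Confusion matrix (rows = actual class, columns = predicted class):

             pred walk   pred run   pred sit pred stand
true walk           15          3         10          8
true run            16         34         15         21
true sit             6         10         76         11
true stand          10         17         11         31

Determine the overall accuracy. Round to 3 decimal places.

0.531

Accuracy = trace / total = (15+34+76+31=156) / 294 = 156/294 = 0.531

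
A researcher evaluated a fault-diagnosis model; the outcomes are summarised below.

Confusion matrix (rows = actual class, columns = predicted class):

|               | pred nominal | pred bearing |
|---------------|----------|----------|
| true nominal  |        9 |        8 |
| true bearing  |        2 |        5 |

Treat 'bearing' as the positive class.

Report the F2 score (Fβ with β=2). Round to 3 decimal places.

0.610

Fβ = (1+β²)·TP / ((1+β²)·TP + β²·FN + FP), with β²=4
= 5·5 / (5·5 + 4·2 + 8) = 0.610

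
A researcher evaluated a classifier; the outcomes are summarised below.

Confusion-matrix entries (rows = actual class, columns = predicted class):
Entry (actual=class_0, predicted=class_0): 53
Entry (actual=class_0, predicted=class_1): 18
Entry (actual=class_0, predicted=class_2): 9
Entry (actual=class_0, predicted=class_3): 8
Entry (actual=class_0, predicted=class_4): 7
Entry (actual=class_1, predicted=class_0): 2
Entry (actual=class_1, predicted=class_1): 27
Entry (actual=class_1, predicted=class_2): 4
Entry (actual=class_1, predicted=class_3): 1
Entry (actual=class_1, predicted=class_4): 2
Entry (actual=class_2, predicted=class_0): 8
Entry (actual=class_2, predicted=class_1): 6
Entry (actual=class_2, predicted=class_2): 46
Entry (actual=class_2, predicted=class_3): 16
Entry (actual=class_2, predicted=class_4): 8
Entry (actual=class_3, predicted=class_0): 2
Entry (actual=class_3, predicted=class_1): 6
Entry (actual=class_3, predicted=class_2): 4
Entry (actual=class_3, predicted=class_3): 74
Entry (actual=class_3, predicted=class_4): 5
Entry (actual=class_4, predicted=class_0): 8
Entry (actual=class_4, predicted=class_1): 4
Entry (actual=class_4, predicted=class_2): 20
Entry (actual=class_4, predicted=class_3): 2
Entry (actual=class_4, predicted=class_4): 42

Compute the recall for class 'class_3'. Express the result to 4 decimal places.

One-vs-rest for 'class_3': TP = diagonal; FP = other classes predicted 'class_3'; FN = 'class_3' predicted as other.
recall = TP/(TP+FN).
class_3: TP=74, FN=2+6+4+5=17 → 74/91 = 0.81319

0.8132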